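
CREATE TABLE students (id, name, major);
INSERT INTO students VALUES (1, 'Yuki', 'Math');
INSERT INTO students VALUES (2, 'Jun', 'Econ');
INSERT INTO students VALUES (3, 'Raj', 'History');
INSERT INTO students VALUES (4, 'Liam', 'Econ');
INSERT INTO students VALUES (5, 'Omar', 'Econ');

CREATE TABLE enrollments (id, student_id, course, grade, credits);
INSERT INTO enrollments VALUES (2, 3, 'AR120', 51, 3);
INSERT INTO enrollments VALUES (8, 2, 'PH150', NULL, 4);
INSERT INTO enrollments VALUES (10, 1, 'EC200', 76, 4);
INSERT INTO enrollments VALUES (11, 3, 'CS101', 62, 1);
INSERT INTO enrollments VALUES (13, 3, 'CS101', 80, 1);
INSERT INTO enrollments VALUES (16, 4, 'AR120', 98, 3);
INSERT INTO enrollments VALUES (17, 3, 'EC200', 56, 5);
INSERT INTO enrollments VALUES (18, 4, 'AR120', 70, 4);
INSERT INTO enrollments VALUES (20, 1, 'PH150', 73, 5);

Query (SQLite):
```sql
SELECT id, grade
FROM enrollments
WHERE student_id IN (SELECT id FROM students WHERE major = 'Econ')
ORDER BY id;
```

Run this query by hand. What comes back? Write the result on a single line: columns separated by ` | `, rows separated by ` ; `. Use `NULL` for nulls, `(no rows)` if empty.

8 | NULL ; 16 | 98 ; 18 | 70

Inner query: students.id where major = 'Econ'.
Outer: keep enrollments rows whose student_id is in that set.
Inner query → {2, 4, 5}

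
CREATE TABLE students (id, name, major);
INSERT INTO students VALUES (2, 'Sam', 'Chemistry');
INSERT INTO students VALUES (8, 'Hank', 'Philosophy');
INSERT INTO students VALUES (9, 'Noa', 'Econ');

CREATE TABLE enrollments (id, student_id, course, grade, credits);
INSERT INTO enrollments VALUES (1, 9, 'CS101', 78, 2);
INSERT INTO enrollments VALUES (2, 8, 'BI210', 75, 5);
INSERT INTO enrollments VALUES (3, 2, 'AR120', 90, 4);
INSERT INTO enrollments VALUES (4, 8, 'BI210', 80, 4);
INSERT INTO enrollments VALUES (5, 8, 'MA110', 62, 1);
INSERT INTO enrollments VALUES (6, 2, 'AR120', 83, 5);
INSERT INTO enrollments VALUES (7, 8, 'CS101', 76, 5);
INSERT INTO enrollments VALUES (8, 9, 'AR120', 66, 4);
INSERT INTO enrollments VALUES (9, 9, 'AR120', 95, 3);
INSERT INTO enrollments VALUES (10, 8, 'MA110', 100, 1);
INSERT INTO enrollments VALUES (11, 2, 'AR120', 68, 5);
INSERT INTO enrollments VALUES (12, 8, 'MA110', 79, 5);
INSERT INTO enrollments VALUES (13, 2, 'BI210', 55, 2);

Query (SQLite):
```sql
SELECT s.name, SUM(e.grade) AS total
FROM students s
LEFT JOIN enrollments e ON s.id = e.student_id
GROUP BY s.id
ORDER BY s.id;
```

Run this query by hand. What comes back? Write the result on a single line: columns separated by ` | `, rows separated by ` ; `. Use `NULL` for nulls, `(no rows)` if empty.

Sam | 296 ; Hank | 472 ; Noa | 239

LEFT JOIN keeps every students row; unmatched ones get NULL for enrollments columns.
Group by students.id and compute SUM(e.grade). SUM over an all-NULL group is NULL.
  2: ids {3, 6, 11, 13} → SUM(e.grade)=296
  8: ids {2, 4, 5, 7, 10, 12} → SUM(e.grade)=472
  9: ids {1, 8, 9} → SUM(e.grade)=239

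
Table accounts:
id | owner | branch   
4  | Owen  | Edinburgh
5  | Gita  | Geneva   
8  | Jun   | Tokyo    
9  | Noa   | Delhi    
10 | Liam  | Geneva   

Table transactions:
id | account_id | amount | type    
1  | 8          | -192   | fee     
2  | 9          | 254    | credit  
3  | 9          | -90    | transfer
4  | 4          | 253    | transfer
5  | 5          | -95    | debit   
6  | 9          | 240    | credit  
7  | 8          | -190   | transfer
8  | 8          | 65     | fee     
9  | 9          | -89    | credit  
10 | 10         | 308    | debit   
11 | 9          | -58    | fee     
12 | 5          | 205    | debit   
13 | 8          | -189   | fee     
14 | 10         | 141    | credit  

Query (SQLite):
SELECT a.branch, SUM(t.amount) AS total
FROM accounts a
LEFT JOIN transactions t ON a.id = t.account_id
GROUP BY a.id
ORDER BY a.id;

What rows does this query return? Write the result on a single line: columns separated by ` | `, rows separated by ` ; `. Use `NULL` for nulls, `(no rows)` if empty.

Edinburgh | 253 ; Geneva | 110 ; Tokyo | -506 ; Delhi | 257 ; Geneva | 449

LEFT JOIN keeps every accounts row; unmatched ones get NULL for transactions columns.
Group by accounts.id and compute SUM(t.amount). SUM over an all-NULL group is NULL.
  4: ids {4} → SUM(t.amount)=253
  5: ids {5, 12} → SUM(t.amount)=110
  8: ids {1, 7, 8, 13} → SUM(t.amount)=-506
  9: ids {2, 3, 6, 9, 11} → SUM(t.amount)=257
  10: ids {10, 14} → SUM(t.amount)=449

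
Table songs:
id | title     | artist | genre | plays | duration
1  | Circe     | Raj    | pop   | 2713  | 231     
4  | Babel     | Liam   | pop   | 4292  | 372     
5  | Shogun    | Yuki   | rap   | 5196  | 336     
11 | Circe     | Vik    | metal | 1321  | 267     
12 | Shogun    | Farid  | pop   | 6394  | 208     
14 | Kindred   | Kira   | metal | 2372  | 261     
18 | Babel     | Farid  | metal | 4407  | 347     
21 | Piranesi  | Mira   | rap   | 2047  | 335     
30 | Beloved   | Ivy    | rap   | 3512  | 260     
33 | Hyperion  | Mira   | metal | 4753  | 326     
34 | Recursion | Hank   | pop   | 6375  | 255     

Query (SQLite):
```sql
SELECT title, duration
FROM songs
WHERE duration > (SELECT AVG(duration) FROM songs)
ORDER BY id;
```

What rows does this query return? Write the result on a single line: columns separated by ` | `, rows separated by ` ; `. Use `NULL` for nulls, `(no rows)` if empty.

Scalar subquery: AVG(duration) over all songs rows = 290.727273 (≈; comparison uses full precision).
Keep rows where duration > that value.

Babel | 372 ; Shogun | 336 ; Babel | 347 ; Piranesi | 335 ; Hyperion | 326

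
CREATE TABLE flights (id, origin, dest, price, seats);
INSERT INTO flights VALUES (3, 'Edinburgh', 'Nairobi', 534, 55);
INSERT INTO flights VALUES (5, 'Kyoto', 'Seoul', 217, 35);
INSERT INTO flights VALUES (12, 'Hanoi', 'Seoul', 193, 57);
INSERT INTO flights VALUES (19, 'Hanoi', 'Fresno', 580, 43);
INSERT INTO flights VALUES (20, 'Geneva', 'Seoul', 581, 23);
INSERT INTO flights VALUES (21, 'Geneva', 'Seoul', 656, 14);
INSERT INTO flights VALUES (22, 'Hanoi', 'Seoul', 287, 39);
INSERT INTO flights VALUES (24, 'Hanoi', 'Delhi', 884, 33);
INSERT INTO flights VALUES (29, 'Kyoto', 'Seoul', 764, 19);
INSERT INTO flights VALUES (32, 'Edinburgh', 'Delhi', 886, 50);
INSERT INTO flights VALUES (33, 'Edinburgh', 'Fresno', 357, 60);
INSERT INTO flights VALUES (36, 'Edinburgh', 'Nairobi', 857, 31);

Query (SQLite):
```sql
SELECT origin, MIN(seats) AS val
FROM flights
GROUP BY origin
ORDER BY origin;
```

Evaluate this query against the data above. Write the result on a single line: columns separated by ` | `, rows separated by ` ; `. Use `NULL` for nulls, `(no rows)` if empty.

Edinburgh | 31 ; Geneva | 14 ; Hanoi | 33 ; Kyoto | 19

Partition flights by origin; compute MIN(seats) within each group.
  Edinburgh: ids {3, 32, 33, 36} → MIN(seats)=31
  Geneva: ids {20, 21} → MIN(seats)=14
  Hanoi: ids {12, 19, 22, 24} → MIN(seats)=33
  Kyoto: ids {5, 29} → MIN(seats)=19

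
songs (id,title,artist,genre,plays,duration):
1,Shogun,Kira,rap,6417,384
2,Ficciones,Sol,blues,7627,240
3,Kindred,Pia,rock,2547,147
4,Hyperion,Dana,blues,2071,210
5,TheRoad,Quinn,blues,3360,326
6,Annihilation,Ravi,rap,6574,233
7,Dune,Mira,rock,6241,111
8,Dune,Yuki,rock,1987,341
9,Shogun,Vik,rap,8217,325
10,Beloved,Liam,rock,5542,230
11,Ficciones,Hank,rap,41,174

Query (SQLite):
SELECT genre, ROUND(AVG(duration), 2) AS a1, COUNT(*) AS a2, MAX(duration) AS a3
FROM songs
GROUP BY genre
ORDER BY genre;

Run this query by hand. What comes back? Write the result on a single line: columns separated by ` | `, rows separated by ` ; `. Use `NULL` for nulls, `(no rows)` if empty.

Group songs by genre.
Per group compute: ROUND(AVG(duration), 2), COUNT(*), MAX(duration).
  blues: ids {2, 4, 5} → ROUND(AVG(duration), 2)=258.67, COUNT(*)=3, MAX(duration)=326
  rap: ids {1, 6, 9, 11} → ROUND(AVG(duration), 2)=279, COUNT(*)=4, MAX(duration)=384
  rock: ids {3, 7, 8, 10} → ROUND(AVG(duration), 2)=207.25, COUNT(*)=4, MAX(duration)=341

blues | 258.67 | 3 | 326 ; rap | 279 | 4 | 384 ; rock | 207.25 | 4 | 341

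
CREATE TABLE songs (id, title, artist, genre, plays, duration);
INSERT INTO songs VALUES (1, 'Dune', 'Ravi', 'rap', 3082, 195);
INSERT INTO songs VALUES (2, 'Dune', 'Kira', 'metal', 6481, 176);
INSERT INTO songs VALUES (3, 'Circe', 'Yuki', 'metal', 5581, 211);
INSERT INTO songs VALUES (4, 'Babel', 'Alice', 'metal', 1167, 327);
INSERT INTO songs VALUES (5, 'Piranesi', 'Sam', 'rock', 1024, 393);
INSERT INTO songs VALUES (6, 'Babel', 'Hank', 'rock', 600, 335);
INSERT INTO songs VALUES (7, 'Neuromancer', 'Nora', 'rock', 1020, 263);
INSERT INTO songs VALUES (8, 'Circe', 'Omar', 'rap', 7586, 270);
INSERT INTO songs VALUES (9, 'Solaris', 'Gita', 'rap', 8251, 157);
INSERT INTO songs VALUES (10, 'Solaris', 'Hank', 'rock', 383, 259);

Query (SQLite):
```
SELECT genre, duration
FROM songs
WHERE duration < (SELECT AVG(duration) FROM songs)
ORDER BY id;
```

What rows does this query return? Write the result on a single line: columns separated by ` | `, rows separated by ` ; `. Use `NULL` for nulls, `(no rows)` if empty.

Scalar subquery: AVG(duration) over all songs rows = 258.6.
Keep rows where duration < that value.

rap | 195 ; metal | 176 ; metal | 211 ; rap | 157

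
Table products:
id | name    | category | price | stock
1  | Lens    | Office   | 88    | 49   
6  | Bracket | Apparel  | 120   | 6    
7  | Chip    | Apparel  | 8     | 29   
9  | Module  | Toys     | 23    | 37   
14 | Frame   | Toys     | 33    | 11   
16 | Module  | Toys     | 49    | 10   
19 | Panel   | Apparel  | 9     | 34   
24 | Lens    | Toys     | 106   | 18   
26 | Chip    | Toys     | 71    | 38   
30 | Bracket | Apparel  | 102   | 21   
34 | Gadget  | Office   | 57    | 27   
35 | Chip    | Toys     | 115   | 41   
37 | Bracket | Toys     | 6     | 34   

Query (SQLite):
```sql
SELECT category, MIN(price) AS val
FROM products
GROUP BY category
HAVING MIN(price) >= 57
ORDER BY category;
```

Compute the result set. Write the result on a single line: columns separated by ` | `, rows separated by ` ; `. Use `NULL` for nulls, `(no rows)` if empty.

Partition products by category; compute MIN(price) within each group.
HAVING: keep groups where MIN(price) >= 57.
  Apparel: ids {6, 7, 19, 30} → MIN(price)=8
  Office: ids {1, 34} → MIN(price)=57
  Toys: ids {9, 14, 16, 24, 26, 35, 37} → MIN(price)=6

Office | 57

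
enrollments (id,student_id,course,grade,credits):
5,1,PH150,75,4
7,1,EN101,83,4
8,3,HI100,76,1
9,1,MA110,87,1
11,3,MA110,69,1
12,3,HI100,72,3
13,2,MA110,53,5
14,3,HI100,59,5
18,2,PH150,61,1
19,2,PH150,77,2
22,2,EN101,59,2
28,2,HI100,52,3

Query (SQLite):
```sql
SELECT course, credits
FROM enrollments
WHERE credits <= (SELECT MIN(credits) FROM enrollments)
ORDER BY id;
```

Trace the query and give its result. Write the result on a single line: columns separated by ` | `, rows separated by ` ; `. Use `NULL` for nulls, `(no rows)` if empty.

HI100 | 1 ; MA110 | 1 ; MA110 | 1 ; PH150 | 1

Scalar subquery: MIN(credits) over all enrollments rows = 1.
Keep rows where credits <= that value.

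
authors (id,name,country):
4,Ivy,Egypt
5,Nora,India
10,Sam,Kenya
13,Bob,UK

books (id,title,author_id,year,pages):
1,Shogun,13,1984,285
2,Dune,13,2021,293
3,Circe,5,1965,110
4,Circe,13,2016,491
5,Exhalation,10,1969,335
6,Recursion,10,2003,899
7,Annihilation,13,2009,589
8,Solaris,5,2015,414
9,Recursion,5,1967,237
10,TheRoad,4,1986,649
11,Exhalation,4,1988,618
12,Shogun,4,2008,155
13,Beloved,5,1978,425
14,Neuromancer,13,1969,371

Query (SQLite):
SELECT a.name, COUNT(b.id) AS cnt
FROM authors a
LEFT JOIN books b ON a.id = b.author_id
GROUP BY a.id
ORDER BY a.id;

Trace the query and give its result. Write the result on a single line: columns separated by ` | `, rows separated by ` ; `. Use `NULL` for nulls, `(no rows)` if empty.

Ivy | 3 ; Nora | 4 ; Sam | 2 ; Bob | 5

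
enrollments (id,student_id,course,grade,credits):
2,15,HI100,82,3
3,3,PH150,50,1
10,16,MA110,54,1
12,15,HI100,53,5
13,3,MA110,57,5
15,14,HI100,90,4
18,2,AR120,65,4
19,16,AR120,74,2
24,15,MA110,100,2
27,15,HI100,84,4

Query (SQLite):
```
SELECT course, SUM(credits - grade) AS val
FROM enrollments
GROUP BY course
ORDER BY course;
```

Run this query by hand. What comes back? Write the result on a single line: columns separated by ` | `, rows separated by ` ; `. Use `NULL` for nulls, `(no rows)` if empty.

For each row compute credits - grade.
Group by course; take SUM of the expression per group.
  AR120: ids {18, 19} → SUM(credits - grade)=-133
  HI100: ids {2, 12, 15, 27} → SUM(credits - grade)=-293
  MA110: ids {10, 13, 24} → SUM(credits - grade)=-203
  PH150: ids {3} → SUM(credits - grade)=-49

AR120 | -133 ; HI100 | -293 ; MA110 | -203 ; PH150 | -49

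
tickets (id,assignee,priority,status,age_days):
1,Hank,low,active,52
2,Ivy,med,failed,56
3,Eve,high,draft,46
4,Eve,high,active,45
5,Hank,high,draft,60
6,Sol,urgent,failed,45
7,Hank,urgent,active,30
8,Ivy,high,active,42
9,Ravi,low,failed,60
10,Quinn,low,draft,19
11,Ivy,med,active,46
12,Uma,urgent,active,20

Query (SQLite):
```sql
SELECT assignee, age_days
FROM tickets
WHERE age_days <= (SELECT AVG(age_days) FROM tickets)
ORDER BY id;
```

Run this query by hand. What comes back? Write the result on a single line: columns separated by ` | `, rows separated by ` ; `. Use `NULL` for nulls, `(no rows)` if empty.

Hank | 30 ; Ivy | 42 ; Quinn | 19 ; Uma | 20

Scalar subquery: AVG(age_days) over all tickets rows = 43.416667 (≈; comparison uses full precision).
Keep rows where age_days <= that value.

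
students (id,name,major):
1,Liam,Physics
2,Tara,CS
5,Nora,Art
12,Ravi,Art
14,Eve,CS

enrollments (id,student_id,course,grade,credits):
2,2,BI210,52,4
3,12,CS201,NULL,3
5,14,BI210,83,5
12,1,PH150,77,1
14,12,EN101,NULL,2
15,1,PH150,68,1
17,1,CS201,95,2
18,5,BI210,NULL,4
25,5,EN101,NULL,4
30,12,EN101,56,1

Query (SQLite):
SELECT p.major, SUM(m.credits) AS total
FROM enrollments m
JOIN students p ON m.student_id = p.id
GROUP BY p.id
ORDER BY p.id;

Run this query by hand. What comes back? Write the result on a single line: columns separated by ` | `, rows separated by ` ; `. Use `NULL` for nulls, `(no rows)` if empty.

Physics | 4 ; CS | 4 ; Art | 8 ; Art | 6 ; CS | 5

Join each enrollments row to its students via student_id.
Group joined rows by students.id; compute SUM(m.credits) per group.
  1: ids {12, 15, 17} → SUM(m.credits)=4
  2: ids {2} → SUM(m.credits)=4
  5: ids {18, 25} → SUM(m.credits)=8
  12: ids {3, 14, 30} → SUM(m.credits)=6
  14: ids {5} → SUM(m.credits)=5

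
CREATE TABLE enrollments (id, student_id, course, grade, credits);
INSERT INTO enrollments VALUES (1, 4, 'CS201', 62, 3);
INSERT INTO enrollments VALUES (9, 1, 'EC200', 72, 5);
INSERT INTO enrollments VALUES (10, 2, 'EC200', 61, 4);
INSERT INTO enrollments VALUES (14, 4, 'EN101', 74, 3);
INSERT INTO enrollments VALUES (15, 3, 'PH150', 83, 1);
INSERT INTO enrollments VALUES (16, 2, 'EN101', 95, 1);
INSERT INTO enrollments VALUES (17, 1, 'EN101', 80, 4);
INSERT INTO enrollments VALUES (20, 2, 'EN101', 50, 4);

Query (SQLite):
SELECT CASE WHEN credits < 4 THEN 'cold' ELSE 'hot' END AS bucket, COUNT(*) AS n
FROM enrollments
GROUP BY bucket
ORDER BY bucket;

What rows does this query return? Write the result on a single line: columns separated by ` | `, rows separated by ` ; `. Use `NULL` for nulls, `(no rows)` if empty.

cold | 4 ; hot | 4

Bucket rows by credits < 4 → 'cold' else 'hot'; count each bucket.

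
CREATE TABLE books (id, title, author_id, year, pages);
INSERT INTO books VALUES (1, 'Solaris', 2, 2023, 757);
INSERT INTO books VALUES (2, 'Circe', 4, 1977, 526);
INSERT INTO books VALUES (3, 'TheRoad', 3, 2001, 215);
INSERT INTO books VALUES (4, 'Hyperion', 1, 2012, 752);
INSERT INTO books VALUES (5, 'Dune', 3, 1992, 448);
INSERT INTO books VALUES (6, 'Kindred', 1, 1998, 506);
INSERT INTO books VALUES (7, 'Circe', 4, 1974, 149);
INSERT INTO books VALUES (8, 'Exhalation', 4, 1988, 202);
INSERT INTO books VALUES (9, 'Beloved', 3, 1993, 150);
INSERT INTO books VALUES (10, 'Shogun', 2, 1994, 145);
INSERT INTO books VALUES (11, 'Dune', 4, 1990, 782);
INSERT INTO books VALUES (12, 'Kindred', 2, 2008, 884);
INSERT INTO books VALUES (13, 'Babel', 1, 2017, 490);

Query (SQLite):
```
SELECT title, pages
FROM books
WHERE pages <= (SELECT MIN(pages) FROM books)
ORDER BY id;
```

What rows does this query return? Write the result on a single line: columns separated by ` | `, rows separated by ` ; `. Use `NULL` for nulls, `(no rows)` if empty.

Shogun | 145

Scalar subquery: MIN(pages) over all books rows = 145.
Keep rows where pages <= that value.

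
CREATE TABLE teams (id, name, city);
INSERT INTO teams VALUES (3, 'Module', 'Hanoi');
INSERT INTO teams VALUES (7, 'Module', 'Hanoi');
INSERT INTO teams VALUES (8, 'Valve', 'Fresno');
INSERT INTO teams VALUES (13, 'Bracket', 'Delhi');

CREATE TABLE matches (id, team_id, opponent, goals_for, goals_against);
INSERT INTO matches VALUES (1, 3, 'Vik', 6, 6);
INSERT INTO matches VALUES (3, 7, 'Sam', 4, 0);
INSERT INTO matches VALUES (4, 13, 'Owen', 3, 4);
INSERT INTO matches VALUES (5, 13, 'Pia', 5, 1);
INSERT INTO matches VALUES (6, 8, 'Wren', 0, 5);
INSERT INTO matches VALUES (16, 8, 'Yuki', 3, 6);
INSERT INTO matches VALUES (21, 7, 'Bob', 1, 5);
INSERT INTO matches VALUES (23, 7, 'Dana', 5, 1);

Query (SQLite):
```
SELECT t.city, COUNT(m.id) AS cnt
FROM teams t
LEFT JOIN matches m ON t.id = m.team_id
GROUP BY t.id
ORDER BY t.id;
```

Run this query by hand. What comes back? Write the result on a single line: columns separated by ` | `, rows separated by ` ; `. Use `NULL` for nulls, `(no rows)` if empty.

LEFT JOIN keeps every teams row; unmatched ones get NULL for matches columns.
Group by teams.id and compute COUNT(m.id). COUNT(col) of an all-NULL group is 0.
  3: ids {1} → COUNT(m.id)=1
  7: ids {3, 21, 23} → COUNT(m.id)=3
  8: ids {6, 16} → COUNT(m.id)=2
  13: ids {4, 5} → COUNT(m.id)=2

Hanoi | 1 ; Hanoi | 3 ; Fresno | 2 ; Delhi | 2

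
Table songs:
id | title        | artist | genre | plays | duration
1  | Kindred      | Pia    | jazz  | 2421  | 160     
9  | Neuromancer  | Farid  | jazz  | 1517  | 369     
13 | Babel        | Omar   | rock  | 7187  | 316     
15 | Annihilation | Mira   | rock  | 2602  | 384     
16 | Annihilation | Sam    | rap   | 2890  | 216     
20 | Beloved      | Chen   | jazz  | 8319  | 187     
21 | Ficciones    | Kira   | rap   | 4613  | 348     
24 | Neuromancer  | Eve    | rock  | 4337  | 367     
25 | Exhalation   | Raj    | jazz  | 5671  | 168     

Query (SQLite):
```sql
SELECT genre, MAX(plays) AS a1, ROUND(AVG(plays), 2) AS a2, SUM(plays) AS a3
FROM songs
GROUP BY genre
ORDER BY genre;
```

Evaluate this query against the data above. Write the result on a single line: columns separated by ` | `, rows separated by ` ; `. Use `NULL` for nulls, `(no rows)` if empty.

jazz | 8319 | 4482 | 17928 ; rap | 4613 | 3751.5 | 7503 ; rock | 7187 | 4708.67 | 14126

Group songs by genre.
Per group compute: MAX(plays), ROUND(AVG(plays), 2), SUM(plays).
  jazz: ids {1, 9, 20, 25} → MAX(plays)=8319, ROUND(AVG(plays), 2)=4482, SUM(plays)=17928
  rap: ids {16, 21} → MAX(plays)=4613, ROUND(AVG(plays), 2)=3751.5, SUM(plays)=7503
  rock: ids {13, 15, 24} → MAX(plays)=7187, ROUND(AVG(plays), 2)=4708.67, SUM(plays)=14126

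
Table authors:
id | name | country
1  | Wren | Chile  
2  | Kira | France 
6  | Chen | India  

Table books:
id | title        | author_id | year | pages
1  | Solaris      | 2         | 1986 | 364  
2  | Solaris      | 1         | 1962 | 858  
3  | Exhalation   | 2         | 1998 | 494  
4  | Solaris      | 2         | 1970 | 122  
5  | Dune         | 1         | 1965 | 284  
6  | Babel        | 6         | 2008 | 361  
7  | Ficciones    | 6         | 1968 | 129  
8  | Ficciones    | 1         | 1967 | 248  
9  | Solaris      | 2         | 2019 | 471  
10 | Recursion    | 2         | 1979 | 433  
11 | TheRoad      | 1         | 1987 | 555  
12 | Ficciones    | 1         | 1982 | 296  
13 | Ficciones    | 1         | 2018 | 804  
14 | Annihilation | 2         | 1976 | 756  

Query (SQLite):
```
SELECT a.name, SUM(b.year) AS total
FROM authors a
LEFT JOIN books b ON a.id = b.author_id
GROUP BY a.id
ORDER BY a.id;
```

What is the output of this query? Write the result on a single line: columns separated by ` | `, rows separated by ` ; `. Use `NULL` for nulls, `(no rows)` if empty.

Wren | 11881 ; Kira | 11928 ; Chen | 3976

LEFT JOIN keeps every authors row; unmatched ones get NULL for books columns.
Group by authors.id and compute SUM(b.year). SUM over an all-NULL group is NULL.
  1: ids {2, 5, 8, 11, 12, 13} → SUM(b.year)=11881
  2: ids {1, 3, 4, 9, 10, 14} → SUM(b.year)=11928
  6: ids {6, 7} → SUM(b.year)=3976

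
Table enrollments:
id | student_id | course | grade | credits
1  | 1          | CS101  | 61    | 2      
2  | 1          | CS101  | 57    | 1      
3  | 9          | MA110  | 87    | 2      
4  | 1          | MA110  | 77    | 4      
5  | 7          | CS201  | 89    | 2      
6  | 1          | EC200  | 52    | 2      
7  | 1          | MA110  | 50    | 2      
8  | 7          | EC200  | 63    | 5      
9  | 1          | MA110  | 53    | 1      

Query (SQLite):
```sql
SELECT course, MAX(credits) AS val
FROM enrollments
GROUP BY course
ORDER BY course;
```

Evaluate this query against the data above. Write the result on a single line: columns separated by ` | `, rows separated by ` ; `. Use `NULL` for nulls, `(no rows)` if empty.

CS101 | 2 ; CS201 | 2 ; EC200 | 5 ; MA110 | 4

Partition enrollments by course; compute MAX(credits) within each group.
  CS101: ids {1, 2} → MAX(credits)=2
  CS201: ids {5} → MAX(credits)=2
  EC200: ids {6, 8} → MAX(credits)=5
  MA110: ids {3, 4, 7, 9} → MAX(credits)=4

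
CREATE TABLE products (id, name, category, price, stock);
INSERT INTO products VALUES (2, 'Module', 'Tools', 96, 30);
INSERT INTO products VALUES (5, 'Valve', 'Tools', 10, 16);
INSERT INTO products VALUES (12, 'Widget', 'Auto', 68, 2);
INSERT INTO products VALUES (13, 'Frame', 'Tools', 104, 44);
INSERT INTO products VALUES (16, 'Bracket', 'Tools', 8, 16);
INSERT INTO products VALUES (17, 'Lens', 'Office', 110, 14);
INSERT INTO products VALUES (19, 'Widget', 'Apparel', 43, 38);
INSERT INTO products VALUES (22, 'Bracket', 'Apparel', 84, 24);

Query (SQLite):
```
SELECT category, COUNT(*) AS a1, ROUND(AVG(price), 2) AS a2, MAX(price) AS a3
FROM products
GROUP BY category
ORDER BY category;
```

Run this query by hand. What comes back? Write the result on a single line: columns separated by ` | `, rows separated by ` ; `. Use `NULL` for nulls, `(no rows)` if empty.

Group products by category.
Per group compute: COUNT(*), ROUND(AVG(price), 2), MAX(price).
  Apparel: ids {19, 22} → COUNT(*)=2, ROUND(AVG(price), 2)=63.5, MAX(price)=84
  Auto: ids {12} → COUNT(*)=1, ROUND(AVG(price), 2)=68, MAX(price)=68
  Office: ids {17} → COUNT(*)=1, ROUND(AVG(price), 2)=110, MAX(price)=110
  Tools: ids {2, 5, 13, 16} → COUNT(*)=4, ROUND(AVG(price), 2)=54.5, MAX(price)=104

Apparel | 2 | 63.5 | 84 ; Auto | 1 | 68 | 68 ; Office | 1 | 110 | 110 ; Tools | 4 | 54.5 | 104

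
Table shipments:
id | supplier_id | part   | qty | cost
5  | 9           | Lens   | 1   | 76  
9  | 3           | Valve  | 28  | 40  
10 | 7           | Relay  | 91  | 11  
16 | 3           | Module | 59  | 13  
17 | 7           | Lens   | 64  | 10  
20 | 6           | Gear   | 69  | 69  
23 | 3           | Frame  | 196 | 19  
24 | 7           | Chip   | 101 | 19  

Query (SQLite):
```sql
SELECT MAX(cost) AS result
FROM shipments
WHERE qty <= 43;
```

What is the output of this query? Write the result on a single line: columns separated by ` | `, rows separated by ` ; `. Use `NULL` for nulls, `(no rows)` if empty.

76

Rows where qty <= 43 → cost values: [76, 40].
MAX of non-NULL values = 76.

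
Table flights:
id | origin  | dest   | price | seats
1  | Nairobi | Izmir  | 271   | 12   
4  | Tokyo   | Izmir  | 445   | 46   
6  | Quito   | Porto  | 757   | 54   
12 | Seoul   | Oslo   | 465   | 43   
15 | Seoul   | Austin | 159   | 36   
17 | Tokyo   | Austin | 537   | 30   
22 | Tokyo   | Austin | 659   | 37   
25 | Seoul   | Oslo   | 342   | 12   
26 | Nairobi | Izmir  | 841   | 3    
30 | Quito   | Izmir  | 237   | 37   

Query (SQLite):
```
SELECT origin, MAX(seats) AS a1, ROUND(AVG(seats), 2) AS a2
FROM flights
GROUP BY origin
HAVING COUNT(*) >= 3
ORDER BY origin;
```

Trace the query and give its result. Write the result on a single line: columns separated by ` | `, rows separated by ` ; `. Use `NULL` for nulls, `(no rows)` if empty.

Seoul | 43 | 30.33 ; Tokyo | 46 | 37.67

Group flights by origin.
Per group compute: MAX(seats), ROUND(AVG(seats), 2).
HAVING: drop groups with fewer than 3 rows.
  Nairobi: ids {1, 26} → MAX(seats)=12, ROUND(AVG(seats), 2)=7.5
  Quito: ids {6, 30} → MAX(seats)=54, ROUND(AVG(seats), 2)=45.5
  Seoul: ids {12, 15, 25} → MAX(seats)=43, ROUND(AVG(seats), 2)=30.33
  Tokyo: ids {4, 17, 22} → MAX(seats)=46, ROUND(AVG(seats), 2)=37.67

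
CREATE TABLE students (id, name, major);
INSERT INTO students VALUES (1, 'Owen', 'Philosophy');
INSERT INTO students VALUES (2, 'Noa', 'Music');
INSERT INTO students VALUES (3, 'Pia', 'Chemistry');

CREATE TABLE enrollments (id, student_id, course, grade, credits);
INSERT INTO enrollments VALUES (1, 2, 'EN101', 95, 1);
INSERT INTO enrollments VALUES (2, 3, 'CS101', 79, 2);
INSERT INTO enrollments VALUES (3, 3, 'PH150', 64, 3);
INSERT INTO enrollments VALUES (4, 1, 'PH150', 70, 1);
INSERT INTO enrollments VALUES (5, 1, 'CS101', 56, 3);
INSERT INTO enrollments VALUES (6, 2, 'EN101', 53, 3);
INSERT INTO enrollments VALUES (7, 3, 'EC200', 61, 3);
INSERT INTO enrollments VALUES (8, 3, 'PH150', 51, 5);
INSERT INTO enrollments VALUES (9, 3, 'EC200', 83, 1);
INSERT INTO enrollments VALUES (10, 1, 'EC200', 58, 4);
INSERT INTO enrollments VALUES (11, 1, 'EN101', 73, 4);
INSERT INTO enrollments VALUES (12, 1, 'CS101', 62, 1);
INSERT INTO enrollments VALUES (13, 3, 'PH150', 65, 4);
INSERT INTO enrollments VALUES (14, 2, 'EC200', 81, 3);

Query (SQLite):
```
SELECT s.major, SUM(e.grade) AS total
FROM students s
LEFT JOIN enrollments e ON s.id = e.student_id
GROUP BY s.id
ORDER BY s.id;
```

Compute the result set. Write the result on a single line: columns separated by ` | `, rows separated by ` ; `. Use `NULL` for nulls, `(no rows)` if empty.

LEFT JOIN keeps every students row; unmatched ones get NULL for enrollments columns.
Group by students.id and compute SUM(e.grade). SUM over an all-NULL group is NULL.
  1: ids {4, 5, 10, 11, 12} → SUM(e.grade)=319
  2: ids {1, 6, 14} → SUM(e.grade)=229
  3: ids {2, 3, 7, 8, 9, 13} → SUM(e.grade)=403

Philosophy | 319 ; Music | 229 ; Chemistry | 403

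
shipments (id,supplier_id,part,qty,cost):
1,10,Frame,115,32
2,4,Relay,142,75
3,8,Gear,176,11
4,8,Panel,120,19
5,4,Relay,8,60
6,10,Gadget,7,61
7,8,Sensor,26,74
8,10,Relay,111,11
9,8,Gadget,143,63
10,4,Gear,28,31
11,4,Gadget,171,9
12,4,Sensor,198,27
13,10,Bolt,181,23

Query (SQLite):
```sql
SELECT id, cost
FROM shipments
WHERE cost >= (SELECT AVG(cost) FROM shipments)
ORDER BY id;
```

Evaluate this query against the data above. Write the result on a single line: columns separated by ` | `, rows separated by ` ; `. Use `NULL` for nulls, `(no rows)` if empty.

2 | 75 ; 5 | 60 ; 6 | 61 ; 7 | 74 ; 9 | 63

Scalar subquery: AVG(cost) over all shipments rows = 38.153846 (≈; comparison uses full precision).
Keep rows where cost >= that value.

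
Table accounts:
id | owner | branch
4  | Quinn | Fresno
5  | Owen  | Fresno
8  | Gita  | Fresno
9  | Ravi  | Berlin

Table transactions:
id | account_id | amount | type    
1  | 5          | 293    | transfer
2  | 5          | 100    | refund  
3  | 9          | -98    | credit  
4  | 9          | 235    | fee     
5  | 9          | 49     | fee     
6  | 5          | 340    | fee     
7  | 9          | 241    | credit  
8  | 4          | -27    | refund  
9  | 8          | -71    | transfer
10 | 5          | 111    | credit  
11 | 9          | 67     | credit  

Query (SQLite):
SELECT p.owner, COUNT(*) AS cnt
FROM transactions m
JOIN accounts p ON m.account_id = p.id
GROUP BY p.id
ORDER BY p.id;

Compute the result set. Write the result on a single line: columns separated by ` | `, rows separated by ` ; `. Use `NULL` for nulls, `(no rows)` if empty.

Join each transactions row to its accounts via account_id.
Group joined rows by accounts.id; compute COUNT(*) per group.
  4: ids {8} → COUNT(*)=1
  5: ids {1, 2, 6, 10} → COUNT(*)=4
  8: ids {9} → COUNT(*)=1
  9: ids {3, 4, 5, 7, 11} → COUNT(*)=5

Quinn | 1 ; Owen | 4 ; Gita | 1 ; Ravi | 5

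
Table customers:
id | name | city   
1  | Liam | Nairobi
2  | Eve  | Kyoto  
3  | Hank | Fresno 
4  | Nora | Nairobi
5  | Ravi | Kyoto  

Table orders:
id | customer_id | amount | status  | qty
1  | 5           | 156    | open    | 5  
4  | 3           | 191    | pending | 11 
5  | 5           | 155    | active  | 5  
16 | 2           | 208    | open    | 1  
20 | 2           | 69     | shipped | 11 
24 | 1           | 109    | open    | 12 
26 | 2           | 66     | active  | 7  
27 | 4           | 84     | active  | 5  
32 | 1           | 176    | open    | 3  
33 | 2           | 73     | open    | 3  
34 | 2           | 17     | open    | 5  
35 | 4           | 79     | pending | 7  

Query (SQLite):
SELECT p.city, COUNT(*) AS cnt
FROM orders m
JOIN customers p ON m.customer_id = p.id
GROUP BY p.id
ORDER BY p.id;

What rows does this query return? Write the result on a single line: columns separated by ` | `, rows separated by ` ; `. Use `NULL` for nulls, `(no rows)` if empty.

Join each orders row to its customers via customer_id.
Group joined rows by customers.id; compute COUNT(*) per group.
  1: ids {24, 32} → COUNT(*)=2
  2: ids {16, 20, 26, 33, 34} → COUNT(*)=5
  3: ids {4} → COUNT(*)=1
  4: ids {27, 35} → COUNT(*)=2
  5: ids {1, 5} → COUNT(*)=2

Nairobi | 2 ; Kyoto | 5 ; Fresno | 1 ; Nairobi | 2 ; Kyoto | 2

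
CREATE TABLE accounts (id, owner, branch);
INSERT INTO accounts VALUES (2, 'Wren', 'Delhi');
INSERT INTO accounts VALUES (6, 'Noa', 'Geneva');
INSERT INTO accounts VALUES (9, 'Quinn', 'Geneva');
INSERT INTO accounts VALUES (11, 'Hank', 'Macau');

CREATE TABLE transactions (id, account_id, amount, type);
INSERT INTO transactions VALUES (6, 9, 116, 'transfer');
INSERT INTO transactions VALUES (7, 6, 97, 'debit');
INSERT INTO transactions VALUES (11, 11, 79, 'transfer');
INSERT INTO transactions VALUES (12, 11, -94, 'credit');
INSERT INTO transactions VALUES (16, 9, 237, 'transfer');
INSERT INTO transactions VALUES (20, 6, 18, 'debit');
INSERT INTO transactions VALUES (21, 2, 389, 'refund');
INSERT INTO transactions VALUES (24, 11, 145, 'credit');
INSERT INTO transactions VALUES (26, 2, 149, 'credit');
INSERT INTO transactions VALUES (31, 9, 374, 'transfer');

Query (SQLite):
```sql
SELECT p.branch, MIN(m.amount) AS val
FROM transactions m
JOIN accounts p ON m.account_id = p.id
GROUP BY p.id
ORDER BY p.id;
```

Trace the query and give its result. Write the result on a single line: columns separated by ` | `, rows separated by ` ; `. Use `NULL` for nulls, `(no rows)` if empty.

Delhi | 149 ; Geneva | 18 ; Geneva | 116 ; Macau | -94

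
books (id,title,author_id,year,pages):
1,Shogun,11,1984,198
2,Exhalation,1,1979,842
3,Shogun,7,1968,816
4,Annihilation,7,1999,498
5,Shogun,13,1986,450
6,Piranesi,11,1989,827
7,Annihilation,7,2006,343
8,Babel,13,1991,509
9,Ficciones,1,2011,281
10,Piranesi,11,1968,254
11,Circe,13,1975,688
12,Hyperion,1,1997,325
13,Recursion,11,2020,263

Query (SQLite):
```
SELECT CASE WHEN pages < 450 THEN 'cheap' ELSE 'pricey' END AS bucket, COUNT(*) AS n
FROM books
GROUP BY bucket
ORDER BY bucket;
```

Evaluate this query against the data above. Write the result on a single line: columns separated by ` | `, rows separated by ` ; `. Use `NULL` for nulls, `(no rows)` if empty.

Bucket rows by pages < 450 → 'cheap' else 'pricey'; count each bucket.

cheap | 6 ; pricey | 7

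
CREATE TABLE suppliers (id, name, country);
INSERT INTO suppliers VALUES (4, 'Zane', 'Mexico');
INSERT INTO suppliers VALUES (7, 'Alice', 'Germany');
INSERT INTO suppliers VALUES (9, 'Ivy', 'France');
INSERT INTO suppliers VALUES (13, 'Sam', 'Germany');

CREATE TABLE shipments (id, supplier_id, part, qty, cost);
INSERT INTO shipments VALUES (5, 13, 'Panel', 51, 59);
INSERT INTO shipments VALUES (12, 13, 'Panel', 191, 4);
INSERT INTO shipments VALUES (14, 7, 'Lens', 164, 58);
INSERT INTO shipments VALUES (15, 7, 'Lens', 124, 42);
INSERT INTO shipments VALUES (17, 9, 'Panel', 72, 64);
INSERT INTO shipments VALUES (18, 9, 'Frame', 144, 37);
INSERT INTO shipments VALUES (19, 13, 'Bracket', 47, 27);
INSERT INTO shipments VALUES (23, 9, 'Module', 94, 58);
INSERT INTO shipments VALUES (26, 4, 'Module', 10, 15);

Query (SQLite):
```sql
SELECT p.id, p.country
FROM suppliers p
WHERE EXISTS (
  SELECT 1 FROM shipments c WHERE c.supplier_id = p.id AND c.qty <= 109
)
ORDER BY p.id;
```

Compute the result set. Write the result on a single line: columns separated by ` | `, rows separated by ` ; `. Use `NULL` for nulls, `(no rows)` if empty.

4 | Mexico ; 9 | France ; 13 | Germany

For each suppliers row, check whether any shipments with matching supplier_id has qty <= 109.
Keep rows where that is true.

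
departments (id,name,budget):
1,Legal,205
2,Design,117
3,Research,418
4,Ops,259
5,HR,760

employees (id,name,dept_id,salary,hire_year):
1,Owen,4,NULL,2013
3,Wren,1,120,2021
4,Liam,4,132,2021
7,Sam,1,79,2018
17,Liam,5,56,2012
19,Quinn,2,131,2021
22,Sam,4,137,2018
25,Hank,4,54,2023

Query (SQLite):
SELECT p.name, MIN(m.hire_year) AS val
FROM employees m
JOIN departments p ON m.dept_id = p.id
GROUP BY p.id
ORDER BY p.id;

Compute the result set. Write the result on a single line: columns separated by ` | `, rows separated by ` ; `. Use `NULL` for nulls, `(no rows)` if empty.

Join each employees row to its departments via dept_id.
Group joined rows by departments.id; compute MIN(m.hire_year) per group.
  1: ids {3, 7} → MIN(m.hire_year)=2018
  2: ids {19} → MIN(m.hire_year)=2021
  4: ids {1, 4, 22, 25} → MIN(m.hire_year)=2013
  5: ids {17} → MIN(m.hire_year)=2012

Legal | 2018 ; Design | 2021 ; Ops | 2013 ; HR | 2012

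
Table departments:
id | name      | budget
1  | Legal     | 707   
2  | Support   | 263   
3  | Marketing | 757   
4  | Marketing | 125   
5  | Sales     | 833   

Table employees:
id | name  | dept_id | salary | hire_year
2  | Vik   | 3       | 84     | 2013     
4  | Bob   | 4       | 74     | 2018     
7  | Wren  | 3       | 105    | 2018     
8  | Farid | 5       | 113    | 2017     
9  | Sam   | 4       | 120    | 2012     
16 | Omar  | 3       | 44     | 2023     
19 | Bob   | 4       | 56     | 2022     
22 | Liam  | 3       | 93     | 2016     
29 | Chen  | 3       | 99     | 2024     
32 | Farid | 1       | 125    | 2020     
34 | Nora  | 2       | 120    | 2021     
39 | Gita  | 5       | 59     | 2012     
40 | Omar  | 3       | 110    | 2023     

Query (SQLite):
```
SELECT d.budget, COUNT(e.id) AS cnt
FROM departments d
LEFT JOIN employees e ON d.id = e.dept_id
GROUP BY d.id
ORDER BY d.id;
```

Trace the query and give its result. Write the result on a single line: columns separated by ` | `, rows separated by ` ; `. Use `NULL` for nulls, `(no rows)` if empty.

LEFT JOIN keeps every departments row; unmatched ones get NULL for employees columns.
Group by departments.id and compute COUNT(e.id). COUNT(col) of an all-NULL group is 0.
  1: ids {32} → COUNT(e.id)=1
  2: ids {34} → COUNT(e.id)=1
  3: ids {2, 7, 16, 22, 29, 40} → COUNT(e.id)=6
  4: ids {4, 9, 19} → COUNT(e.id)=3
  5: ids {8, 39} → COUNT(e.id)=2

707 | 1 ; 263 | 1 ; 757 | 6 ; 125 | 3 ; 833 | 2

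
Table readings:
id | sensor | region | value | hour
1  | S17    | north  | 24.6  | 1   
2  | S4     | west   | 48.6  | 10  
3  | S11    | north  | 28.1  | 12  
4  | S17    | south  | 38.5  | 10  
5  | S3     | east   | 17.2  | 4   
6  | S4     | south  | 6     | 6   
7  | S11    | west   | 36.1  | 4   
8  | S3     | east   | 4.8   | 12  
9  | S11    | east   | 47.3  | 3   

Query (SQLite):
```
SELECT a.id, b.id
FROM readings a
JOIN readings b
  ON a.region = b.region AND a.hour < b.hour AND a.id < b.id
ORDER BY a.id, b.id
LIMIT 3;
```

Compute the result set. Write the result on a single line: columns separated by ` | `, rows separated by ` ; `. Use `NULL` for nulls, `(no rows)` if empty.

1 | 3 ; 5 | 8

Pairs (a,b) with same region, a.hour < b.hour, a.id < b.id.
region groups: east:{5,8,9} north:{1,3} south:{4,6} west:{2,7}
Ordered by (a.id, b.id); first 3.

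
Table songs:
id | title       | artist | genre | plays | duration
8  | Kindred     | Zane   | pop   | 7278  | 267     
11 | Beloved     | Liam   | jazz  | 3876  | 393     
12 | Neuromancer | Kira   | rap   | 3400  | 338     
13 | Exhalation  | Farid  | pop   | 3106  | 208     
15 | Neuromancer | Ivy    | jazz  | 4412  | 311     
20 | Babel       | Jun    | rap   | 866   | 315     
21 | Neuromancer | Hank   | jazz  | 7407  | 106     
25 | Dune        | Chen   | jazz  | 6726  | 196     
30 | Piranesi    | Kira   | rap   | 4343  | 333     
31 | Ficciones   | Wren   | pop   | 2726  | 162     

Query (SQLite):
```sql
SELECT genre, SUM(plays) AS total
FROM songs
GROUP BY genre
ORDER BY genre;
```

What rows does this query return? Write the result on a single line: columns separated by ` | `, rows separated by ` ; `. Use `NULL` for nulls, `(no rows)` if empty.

jazz | 22421 ; pop | 13110 ; rap | 8609

Partition songs by genre; compute SUM(plays) within each group.
  jazz: ids {11, 15, 21, 25} → SUM(plays)=22421
  pop: ids {8, 13, 31} → SUM(plays)=13110
  rap: ids {12, 20, 30} → SUM(plays)=8609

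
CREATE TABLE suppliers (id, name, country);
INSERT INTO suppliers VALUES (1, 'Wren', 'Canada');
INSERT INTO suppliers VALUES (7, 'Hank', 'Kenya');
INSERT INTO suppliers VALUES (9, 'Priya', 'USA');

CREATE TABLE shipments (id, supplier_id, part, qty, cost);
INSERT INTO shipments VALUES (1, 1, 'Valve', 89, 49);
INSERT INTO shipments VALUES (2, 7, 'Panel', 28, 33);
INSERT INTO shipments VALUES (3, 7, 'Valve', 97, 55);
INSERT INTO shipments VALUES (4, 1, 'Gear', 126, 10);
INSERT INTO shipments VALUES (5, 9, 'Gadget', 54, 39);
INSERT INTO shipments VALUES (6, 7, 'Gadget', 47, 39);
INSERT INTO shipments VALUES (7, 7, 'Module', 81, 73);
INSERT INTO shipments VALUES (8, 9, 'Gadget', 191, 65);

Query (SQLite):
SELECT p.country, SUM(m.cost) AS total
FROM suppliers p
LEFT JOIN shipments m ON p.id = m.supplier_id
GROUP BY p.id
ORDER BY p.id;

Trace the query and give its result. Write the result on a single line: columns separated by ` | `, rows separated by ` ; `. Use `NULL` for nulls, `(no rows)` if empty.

LEFT JOIN keeps every suppliers row; unmatched ones get NULL for shipments columns.
Group by suppliers.id and compute SUM(m.cost). SUM over an all-NULL group is NULL.
  1: ids {1, 4} → SUM(m.cost)=59
  7: ids {2, 3, 6, 7} → SUM(m.cost)=200
  9: ids {5, 8} → SUM(m.cost)=104

Canada | 59 ; Kenya | 200 ; USA | 104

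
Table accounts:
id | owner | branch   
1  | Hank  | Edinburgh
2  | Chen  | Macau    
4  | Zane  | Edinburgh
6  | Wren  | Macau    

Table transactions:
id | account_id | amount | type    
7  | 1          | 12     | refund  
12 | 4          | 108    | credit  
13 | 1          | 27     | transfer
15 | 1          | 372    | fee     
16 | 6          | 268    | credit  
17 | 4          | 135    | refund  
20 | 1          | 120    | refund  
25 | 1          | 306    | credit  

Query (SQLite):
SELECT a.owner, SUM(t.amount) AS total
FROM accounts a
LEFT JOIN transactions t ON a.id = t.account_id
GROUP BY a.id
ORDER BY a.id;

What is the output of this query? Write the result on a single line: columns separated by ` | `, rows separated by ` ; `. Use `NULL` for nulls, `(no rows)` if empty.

LEFT JOIN keeps every accounts row; unmatched ones get NULL for transactions columns.
Group by accounts.id and compute SUM(t.amount). SUM over an all-NULL group is NULL.
  1: ids {7, 13, 15, 20, 25} → SUM(t.amount)=837
  2: ids {—} → SUM(t.amount)=NULL
  4: ids {12, 17} → SUM(t.amount)=243
  6: ids {16} → SUM(t.amount)=268

Hank | 837 ; Chen | NULL ; Zane | 243 ; Wren | 268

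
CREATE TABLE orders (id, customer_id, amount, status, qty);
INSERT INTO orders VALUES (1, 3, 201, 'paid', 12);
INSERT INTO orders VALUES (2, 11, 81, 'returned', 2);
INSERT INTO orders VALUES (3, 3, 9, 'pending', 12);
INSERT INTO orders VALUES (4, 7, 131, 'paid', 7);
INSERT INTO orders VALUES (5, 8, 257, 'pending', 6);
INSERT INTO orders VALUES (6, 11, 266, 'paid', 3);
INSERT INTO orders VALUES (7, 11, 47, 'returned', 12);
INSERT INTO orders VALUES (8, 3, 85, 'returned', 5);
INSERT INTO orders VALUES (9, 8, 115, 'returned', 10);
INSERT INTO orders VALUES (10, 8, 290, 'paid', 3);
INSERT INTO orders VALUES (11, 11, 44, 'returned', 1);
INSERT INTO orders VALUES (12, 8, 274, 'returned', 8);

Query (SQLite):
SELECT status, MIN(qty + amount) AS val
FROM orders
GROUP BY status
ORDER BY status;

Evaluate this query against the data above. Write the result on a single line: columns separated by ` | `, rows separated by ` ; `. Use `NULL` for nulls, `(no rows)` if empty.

paid | 138 ; pending | 21 ; returned | 45

For each row compute qty + amount.
Group by status; take MIN of the expression per group.
  paid: ids {1, 4, 6, 10} → MIN(qty + amount)=138
  pending: ids {3, 5} → MIN(qty + amount)=21
  returned: ids {2, 7, 8, 9, 11, 12} → MIN(qty + amount)=45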